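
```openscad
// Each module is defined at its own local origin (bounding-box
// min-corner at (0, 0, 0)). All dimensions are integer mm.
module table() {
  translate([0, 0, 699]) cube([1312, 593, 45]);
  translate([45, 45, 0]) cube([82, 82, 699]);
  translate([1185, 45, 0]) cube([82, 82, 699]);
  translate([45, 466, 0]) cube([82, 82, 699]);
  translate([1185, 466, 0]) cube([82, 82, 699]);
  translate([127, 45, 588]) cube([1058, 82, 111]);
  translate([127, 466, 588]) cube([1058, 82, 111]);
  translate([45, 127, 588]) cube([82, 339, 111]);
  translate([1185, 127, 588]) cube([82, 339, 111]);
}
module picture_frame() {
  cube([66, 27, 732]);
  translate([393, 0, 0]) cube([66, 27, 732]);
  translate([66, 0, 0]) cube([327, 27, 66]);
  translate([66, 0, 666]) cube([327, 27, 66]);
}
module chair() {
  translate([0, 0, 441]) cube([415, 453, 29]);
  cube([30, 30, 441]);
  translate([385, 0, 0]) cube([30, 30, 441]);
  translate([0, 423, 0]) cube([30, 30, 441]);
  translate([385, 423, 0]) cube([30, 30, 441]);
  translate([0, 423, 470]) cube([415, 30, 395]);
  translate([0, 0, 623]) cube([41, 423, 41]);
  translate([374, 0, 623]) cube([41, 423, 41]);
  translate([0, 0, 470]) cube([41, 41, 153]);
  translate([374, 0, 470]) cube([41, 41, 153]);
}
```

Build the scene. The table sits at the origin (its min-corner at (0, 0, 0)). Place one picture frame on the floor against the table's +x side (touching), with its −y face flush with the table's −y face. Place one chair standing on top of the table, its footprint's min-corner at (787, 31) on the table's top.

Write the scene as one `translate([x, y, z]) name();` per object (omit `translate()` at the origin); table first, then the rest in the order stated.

table();
translate([1312, 0, 0]) picture_frame();
translate([787, 31, 744]) chair();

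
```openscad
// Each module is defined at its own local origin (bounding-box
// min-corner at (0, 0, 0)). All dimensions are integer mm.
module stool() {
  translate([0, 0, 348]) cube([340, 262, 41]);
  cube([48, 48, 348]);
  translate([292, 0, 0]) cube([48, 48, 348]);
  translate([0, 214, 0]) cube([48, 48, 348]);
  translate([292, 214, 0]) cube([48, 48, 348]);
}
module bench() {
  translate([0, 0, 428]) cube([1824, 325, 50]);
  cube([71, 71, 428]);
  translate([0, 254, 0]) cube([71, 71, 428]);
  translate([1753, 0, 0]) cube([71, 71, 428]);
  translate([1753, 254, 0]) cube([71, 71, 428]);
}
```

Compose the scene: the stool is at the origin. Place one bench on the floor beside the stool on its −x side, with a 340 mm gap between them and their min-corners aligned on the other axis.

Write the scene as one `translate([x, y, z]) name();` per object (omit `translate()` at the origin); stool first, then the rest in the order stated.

stool();
translate([-2164, 0, 0]) bench();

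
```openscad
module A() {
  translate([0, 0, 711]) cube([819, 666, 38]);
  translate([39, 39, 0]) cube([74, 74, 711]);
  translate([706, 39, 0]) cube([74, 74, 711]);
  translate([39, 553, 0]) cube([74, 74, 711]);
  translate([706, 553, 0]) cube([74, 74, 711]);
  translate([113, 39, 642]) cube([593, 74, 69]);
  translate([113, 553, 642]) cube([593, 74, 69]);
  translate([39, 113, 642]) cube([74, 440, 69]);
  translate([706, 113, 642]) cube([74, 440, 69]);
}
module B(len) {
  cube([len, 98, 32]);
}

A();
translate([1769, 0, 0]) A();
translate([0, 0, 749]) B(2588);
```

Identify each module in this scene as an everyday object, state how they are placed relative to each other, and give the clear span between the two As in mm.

Second table starts at x = 1769; first ends at x = 819; clear span = 1769 − 819 = 950 mm.

A is a table. B is a beam. A beam spans the tops of two tables. The clear span between the two tables is 950 mm.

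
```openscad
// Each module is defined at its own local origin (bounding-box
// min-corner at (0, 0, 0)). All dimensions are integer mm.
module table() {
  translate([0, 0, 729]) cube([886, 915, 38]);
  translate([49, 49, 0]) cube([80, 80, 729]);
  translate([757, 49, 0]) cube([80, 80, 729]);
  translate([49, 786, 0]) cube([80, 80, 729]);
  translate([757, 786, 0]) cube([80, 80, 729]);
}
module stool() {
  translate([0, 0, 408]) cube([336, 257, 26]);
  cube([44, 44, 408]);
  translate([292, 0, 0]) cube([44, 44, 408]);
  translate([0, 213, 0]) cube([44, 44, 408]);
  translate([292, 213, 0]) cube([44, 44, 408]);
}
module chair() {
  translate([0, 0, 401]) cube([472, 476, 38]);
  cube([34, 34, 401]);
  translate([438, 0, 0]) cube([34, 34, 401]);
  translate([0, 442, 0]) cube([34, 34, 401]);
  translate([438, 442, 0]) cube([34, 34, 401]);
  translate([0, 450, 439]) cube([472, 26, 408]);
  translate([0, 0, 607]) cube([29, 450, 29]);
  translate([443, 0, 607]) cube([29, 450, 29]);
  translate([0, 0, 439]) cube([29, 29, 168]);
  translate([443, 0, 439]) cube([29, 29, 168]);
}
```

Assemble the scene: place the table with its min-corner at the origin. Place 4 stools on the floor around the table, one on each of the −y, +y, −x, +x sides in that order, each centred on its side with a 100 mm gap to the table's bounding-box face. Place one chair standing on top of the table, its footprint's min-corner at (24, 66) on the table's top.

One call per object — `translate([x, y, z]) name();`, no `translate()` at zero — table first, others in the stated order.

table();
translate([275, -357, 0]) stool();
translate([275, 1015, 0]) stool();
translate([-436, 329, 0]) stool();
translate([986, 329, 0]) stool();
translate([24, 66, 767]) chair();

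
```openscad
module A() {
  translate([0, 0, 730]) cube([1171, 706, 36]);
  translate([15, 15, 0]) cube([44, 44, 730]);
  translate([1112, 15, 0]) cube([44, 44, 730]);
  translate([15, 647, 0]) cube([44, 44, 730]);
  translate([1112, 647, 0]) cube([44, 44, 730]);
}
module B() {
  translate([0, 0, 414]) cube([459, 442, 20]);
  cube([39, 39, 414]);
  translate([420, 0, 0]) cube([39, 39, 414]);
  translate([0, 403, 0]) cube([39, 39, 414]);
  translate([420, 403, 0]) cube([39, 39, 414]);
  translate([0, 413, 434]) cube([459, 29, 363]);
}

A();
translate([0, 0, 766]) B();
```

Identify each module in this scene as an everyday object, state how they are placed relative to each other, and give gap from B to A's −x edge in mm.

A is a table. B is a chair. The chair is on top of the table. The gap from the chair to the table's −x edge is 0 mm.

The chair's min-x is at 0; the table's min-x is 0; gap = 0 mm.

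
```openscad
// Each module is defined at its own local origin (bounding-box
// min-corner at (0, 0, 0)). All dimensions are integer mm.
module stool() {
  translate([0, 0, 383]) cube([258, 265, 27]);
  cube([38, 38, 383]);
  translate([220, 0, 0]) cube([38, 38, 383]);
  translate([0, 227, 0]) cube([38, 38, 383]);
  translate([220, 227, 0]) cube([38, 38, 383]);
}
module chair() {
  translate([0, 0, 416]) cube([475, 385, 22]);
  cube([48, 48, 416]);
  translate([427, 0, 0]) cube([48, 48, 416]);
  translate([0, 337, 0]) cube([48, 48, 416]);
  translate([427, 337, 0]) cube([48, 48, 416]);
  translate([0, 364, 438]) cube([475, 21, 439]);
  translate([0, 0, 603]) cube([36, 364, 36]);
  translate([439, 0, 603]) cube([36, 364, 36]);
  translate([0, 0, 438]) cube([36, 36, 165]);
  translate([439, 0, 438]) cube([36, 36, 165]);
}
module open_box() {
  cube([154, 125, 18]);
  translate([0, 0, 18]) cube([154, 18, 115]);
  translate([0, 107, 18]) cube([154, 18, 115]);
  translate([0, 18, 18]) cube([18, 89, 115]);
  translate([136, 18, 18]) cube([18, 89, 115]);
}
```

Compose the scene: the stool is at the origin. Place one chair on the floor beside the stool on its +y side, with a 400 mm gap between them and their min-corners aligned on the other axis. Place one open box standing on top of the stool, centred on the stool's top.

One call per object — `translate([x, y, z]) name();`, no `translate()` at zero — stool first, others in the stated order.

stool();
translate([0, 665, 0]) chair();
translate([52, 70, 410]) open_box();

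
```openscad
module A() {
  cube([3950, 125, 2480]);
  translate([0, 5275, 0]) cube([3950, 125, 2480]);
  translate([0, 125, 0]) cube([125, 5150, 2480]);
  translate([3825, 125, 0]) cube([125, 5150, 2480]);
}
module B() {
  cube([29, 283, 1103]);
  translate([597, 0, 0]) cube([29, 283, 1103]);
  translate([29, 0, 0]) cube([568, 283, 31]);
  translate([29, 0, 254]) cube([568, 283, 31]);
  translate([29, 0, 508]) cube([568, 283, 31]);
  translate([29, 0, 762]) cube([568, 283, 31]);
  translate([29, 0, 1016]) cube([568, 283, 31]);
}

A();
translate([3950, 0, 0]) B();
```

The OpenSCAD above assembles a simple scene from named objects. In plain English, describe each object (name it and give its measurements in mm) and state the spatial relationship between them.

A is the wall frame of a small rectangular building: four walls, each 2480 mm tall and 125 mm thick, enclosing a footprint 3950 mm (x) by 5400 mm (y) outside-to-outside, with no floor or roof. The front and back walls (the −y and +y sides) span the full width; the two side walls fit between them.

B is a bookshelf 626 mm wide overall, 283 mm deep and 1103 mm tall. The two sides are 29 mm thick vertical panels. 5 horizontal shelves of 31 mm thickness span between the inner faces of the sides; the lowest shelf sits on the floor and shelves are stacked with a clear vertical gap of 223 mm between each pair.

The bookshelf is against the house frame's +x side, with their −y faces flush.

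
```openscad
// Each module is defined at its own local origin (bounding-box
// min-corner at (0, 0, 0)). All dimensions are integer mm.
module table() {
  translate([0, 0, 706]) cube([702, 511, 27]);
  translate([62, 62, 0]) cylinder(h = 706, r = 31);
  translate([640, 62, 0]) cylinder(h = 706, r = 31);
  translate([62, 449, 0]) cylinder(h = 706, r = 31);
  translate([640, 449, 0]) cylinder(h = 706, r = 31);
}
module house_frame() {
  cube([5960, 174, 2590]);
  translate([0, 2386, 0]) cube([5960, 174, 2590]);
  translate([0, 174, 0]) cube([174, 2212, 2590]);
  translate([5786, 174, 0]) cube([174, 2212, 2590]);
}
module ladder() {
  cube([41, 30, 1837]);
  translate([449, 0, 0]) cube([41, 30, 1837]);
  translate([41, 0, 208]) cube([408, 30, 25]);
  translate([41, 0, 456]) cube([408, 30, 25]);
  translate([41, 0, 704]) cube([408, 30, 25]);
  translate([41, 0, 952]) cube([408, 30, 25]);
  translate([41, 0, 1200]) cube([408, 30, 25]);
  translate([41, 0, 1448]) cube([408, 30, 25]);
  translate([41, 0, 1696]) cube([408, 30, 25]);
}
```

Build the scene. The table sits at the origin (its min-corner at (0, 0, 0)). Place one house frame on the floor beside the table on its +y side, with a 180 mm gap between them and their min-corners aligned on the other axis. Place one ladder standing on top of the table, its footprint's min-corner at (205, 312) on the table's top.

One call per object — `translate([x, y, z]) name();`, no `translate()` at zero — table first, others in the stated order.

table();
translate([0, 691, 0]) house_frame();
translate([205, 312, 733]) ladder();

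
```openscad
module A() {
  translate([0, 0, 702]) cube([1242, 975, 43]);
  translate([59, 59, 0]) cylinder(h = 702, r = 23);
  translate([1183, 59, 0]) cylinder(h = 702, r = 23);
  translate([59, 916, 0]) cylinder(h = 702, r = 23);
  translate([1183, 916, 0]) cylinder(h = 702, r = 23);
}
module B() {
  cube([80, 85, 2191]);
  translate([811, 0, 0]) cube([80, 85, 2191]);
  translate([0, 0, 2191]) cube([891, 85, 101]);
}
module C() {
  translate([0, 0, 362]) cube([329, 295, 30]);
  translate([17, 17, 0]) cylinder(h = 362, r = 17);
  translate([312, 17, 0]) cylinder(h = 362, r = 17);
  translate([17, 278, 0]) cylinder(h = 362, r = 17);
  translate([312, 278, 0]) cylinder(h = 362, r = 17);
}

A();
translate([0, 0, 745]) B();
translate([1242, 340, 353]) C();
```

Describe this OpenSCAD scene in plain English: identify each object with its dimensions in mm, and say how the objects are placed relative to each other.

A is a table with a 1242×975 mm rectangular top, 43 mm thick, top surface at z = 745 mm, supported by four round legs of 46 mm diameter, each leg's bounding box inset 36 mm from the nearest pair of top edges, running from the floor.

B is a rectangular door frame: two vertical jambs of 80×85 mm section, 2191 mm tall, with a clear opening 731 mm wide between their inner faces. A header 101 mm tall and 85 mm deep lies on top of the jambs and spans the full outside width.

C is a simple wooden stool: a rectangular seat 329 mm (x) by 295 mm (y), 30 mm thick, top face at z = 392 mm, on four round legs, each 34 mm in diameter. The legs rest on z = 0, each leg's axis is inset half a diameter from the nearest pair of seat edges (so the leg's bounding box is flush with the corner).

The door frame is on top of the table. The stool is beside the table with their tops flush at z = 745.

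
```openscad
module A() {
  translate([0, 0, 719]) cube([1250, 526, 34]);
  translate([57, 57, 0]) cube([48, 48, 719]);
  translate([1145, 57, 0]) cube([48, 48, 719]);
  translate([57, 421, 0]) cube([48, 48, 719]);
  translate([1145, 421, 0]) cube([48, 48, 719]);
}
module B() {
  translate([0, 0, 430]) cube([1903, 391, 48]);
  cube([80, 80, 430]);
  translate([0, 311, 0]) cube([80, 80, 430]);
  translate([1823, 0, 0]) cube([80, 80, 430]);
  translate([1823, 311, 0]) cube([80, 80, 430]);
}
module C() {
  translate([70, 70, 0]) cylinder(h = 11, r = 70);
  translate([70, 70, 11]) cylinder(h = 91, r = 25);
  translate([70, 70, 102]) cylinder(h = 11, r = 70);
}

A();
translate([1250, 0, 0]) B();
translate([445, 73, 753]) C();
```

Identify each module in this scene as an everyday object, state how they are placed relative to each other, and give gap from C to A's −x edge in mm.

A is a table. B is a bench. C is a spool. The bench is against the table's +x side, with their −y faces flush. The spool is on top of the table. The gap from the spool to the table's −x edge is 445 mm.

The spool's min-x is at 445; the table's min-x is 0; gap = 445 mm.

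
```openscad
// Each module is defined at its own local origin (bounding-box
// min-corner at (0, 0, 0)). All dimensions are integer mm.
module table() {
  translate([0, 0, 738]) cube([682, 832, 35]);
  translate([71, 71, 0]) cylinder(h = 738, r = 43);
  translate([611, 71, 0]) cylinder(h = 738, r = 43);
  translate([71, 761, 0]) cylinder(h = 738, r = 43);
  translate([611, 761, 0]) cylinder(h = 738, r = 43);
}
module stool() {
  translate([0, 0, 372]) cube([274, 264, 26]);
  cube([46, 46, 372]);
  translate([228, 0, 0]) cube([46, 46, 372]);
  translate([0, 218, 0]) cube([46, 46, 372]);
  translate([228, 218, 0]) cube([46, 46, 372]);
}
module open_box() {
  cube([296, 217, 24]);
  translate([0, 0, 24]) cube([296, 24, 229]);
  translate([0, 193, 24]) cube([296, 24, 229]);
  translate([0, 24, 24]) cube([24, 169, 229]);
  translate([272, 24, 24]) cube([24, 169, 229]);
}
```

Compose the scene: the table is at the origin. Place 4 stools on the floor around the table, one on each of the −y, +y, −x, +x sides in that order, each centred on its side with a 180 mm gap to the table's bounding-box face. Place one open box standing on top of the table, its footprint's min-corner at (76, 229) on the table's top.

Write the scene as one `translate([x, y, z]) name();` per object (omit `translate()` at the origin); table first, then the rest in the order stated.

table();
translate([204, -444, 0]) stool();
translate([204, 1012, 0]) stool();
translate([-454, 284, 0]) stool();
translate([862, 284, 0]) stool();
translate([76, 229, 773]) open_box();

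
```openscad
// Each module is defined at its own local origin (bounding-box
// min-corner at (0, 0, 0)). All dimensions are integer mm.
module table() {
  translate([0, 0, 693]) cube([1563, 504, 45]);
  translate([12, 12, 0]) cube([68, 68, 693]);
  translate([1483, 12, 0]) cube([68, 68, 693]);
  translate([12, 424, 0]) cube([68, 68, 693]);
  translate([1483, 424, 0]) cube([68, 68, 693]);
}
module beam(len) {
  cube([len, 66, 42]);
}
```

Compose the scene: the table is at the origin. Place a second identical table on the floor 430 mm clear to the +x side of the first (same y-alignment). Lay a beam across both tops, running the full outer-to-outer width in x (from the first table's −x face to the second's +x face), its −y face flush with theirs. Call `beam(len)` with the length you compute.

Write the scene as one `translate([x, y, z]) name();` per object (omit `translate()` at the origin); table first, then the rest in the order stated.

table();
translate([1993, 0, 0]) table();
translate([0, 0, 738]) beam(3556);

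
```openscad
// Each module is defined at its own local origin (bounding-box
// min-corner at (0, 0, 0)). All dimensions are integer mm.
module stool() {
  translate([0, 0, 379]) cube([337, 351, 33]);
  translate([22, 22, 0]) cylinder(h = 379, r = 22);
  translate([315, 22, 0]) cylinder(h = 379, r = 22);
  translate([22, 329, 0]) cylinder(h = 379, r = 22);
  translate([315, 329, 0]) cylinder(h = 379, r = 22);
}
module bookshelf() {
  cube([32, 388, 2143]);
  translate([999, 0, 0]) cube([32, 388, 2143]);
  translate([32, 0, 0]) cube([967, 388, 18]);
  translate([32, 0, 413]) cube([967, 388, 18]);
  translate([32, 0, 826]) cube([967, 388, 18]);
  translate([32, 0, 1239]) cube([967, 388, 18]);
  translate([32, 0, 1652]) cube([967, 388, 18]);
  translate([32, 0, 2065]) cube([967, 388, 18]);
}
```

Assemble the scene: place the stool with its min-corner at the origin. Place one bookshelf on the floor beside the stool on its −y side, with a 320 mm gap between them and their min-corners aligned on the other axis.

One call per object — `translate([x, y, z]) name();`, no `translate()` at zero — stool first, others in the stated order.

stool();
translate([0, -708, 0]) bookshelf();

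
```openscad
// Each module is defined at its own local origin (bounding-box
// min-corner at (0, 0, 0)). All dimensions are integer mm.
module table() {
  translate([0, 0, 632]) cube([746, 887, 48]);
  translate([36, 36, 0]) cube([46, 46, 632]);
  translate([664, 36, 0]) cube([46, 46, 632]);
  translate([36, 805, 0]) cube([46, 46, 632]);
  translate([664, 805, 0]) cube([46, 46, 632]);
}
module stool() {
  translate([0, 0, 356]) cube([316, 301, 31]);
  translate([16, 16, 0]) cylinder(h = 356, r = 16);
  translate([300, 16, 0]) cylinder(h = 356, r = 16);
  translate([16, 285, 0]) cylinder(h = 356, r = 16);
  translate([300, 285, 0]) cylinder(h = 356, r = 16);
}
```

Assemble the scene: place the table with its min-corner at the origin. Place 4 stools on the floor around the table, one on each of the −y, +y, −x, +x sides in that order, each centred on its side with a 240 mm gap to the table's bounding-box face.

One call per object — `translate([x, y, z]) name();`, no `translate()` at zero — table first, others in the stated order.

table();
translate([215, -541, 0]) stool();
translate([215, 1127, 0]) stool();
translate([-556, 293, 0]) stool();
translate([986, 293, 0]) stool();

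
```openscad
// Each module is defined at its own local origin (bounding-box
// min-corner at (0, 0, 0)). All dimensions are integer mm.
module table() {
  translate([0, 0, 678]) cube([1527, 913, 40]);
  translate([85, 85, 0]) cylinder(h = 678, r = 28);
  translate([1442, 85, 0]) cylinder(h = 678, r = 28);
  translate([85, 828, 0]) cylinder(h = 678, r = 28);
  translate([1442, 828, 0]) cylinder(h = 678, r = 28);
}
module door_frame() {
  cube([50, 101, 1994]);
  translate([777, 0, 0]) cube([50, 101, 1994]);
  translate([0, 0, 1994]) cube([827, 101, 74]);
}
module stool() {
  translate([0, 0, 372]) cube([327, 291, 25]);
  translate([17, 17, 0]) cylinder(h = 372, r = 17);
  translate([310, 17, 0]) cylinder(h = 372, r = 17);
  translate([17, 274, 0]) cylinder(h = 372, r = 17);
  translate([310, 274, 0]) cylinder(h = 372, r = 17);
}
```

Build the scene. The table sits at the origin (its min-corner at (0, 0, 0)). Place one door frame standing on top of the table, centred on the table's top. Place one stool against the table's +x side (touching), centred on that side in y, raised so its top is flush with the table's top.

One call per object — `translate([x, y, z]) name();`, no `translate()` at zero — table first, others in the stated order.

table();
translate([350, 406, 718]) door_frame();
translate([1527, 311, 321]) stool();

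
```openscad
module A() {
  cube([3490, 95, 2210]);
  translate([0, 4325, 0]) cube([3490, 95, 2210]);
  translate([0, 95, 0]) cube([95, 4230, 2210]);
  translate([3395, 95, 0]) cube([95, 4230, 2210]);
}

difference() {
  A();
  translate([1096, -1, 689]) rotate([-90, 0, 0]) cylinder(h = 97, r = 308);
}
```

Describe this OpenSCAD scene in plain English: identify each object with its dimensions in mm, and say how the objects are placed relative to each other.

A is the wall frame of a small rectangular building: four walls, each 2210 mm tall and 95 mm thick, enclosing a footprint 3490 mm (x) by 4420 mm (y) outside-to-outside, with no floor or roof. The front and back walls (the −y and +y sides) span the full width; the two side walls fit between them.

The house frame has a circular hole of radius 308 mm through its front wall, centred at (x = 1096, z = 689).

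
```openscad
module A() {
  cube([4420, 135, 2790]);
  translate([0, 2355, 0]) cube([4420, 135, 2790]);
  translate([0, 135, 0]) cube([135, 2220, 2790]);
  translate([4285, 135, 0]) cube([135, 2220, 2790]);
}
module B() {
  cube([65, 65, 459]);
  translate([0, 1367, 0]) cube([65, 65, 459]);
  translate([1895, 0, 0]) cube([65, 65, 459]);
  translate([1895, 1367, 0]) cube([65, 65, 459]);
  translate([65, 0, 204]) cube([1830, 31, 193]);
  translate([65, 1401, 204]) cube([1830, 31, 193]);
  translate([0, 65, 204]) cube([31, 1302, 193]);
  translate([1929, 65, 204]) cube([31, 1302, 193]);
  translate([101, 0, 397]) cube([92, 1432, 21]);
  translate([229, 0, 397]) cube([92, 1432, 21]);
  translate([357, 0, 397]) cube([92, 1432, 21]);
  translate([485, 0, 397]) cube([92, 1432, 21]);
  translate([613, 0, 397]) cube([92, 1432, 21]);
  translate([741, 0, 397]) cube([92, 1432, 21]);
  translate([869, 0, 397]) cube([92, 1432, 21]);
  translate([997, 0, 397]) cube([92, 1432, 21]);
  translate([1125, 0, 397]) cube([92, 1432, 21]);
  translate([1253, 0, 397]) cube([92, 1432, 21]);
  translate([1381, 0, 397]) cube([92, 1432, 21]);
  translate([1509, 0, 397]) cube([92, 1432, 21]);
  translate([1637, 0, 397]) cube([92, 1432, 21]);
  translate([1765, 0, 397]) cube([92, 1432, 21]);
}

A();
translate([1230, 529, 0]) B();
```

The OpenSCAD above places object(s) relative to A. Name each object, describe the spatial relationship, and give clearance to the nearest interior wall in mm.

Clearances: x = 1095, y = 394; minimum 394 mm.

A is a house frame. B is a bed frame. The bed frame sits inside the house frame, centred. The clearance to the nearest interior wall is 394 mm.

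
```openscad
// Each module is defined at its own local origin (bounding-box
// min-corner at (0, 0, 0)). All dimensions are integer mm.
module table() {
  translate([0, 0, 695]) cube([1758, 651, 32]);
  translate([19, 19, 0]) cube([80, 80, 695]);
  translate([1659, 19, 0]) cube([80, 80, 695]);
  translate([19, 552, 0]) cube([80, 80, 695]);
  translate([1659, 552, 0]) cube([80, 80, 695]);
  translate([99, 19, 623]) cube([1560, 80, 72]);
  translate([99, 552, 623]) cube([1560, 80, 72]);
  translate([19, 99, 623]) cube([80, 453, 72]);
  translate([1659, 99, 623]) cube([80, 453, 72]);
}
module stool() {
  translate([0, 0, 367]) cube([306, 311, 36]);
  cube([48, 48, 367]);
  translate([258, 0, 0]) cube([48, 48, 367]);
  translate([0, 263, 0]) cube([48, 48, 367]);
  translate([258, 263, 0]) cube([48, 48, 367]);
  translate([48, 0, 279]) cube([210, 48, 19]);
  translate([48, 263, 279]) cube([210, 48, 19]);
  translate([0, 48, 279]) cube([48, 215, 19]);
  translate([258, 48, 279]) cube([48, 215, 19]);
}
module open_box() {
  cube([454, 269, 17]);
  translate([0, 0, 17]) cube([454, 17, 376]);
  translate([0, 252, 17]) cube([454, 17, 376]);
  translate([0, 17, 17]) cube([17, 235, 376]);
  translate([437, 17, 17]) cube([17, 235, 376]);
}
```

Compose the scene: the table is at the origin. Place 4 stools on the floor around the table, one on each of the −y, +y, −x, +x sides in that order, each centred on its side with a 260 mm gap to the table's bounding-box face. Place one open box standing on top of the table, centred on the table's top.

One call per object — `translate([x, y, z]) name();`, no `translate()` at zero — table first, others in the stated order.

table();
translate([726, -571, 0]) stool();
translate([726, 911, 0]) stool();
translate([-566, 170, 0]) stool();
translate([2018, 170, 0]) stool();
translate([652, 191, 727]) open_box();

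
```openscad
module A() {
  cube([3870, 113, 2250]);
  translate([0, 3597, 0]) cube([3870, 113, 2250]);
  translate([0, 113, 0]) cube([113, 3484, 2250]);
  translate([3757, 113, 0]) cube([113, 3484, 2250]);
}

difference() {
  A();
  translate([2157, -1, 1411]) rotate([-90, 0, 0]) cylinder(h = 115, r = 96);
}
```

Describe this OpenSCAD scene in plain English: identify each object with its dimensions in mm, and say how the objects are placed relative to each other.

A is the wall frame of a small rectangular building: four walls, each 2250 mm tall and 113 mm thick, enclosing a footprint 3870 mm (x) by 3710 mm (y) outside-to-outside, with no floor or roof. The front and back walls (the −y and +y sides) span the full width; the two side walls fit between them.

The house frame has a circular hole of radius 96 mm through its front wall, centred at (x = 2157, z = 1411).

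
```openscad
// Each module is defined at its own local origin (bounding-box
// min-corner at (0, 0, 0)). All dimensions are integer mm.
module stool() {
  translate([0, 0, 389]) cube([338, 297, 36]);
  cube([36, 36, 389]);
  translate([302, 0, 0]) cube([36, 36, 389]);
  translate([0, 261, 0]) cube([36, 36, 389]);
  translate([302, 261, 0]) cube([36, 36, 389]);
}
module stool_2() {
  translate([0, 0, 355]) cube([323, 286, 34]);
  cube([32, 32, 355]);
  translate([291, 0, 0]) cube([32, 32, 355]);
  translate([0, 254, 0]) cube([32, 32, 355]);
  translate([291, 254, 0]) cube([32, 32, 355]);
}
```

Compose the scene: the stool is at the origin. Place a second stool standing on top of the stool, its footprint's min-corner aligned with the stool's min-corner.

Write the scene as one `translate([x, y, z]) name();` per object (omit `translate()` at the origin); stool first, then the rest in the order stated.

stool();
translate([0, 0, 425]) stool_2();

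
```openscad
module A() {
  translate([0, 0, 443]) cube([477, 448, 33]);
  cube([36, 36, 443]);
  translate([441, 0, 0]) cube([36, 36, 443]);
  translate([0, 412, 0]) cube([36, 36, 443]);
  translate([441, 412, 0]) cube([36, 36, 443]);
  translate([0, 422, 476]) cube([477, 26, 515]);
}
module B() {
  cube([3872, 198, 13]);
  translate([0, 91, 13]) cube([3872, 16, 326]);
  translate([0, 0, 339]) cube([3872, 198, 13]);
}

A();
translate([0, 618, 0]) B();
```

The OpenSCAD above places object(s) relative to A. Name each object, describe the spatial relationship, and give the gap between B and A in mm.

The I-beam's nearest face is 170 mm from the chair's +y face.

A is a chair. B is an I-beam. The I-beam is on the floor beside the chair on its +y side. The gap between the I-beam and the chair is 170 mm.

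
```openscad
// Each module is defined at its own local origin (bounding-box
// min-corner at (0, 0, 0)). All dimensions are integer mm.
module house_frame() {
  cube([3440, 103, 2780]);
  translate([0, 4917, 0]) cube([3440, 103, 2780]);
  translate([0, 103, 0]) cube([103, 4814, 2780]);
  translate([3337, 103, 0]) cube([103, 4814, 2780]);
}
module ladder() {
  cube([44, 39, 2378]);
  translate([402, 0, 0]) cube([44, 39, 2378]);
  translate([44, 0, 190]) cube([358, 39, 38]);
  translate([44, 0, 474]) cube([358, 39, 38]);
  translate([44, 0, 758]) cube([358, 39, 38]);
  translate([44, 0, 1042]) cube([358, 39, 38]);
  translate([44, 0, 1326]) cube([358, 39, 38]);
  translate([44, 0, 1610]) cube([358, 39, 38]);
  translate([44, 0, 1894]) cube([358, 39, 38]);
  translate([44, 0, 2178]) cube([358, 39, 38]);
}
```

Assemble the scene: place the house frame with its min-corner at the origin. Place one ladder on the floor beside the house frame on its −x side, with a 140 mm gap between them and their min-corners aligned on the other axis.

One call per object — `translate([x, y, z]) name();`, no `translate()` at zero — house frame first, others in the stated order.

house_frame();
translate([-586, 0, 0]) ladder();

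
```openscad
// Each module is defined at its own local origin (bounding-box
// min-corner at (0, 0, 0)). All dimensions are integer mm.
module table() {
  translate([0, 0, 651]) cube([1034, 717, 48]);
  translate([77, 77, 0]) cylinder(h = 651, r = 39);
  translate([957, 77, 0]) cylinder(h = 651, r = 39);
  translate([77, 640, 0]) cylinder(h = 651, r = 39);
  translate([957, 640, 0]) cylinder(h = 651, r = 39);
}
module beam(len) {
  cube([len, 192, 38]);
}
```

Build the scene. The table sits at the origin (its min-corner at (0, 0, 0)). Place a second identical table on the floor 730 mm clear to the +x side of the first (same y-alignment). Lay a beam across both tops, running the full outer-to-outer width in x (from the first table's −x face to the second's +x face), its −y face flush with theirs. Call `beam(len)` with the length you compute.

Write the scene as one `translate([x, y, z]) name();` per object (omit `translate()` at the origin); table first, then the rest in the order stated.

table();
translate([1764, 0, 0]) table();
translate([0, 0, 699]) beam(2798);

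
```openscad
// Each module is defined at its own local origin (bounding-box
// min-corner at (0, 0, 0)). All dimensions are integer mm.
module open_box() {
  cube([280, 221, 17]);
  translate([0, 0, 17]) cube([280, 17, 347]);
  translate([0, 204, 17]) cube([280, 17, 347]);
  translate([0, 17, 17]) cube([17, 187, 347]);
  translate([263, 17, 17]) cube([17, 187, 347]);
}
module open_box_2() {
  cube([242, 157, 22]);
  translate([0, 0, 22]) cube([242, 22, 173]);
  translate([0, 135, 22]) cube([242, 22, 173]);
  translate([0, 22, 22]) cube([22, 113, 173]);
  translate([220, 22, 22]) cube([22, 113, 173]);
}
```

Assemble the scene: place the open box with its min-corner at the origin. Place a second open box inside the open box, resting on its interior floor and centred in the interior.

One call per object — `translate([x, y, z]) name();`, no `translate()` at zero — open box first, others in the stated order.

open_box();
translate([19, 32, 17]) open_box_2();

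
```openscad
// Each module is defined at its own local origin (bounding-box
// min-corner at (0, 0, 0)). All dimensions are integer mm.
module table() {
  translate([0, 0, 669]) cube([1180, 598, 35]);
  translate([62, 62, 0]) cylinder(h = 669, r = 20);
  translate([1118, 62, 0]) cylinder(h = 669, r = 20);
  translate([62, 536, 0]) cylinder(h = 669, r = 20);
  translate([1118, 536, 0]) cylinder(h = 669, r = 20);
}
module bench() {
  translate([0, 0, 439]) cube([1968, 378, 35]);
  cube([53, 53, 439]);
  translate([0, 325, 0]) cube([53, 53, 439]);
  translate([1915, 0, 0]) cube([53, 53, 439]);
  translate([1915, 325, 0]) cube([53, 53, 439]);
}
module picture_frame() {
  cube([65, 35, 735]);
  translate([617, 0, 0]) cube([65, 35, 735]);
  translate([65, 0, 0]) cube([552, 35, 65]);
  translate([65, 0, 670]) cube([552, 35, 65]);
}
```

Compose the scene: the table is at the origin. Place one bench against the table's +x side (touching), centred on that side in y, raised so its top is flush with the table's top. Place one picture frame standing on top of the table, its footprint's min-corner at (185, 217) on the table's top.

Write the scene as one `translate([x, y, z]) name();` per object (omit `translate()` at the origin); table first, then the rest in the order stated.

table();
translate([1180, 110, 230]) bench();
translate([185, 217, 704]) picture_frame();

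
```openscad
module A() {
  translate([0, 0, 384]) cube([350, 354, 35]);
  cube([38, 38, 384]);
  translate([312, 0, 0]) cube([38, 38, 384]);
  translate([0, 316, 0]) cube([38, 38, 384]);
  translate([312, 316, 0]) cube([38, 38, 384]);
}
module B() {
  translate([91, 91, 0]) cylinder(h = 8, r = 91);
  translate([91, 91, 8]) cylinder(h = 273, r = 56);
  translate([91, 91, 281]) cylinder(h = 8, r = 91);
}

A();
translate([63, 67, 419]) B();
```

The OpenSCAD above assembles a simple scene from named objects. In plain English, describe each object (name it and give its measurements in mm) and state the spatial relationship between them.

A is a four-legged stool. The seat is a 350×354×35 mm slab whose top surface is at z = 419 mm; four square legs, each 38×38 mm in cross-section, run from the floor (z = 0) to the underside of the seat, each flush with a corner of the seat.

B is a spool: two coaxial disc flanges of radius 91 mm and thickness 8 mm, joined by a core cylinder of radius 56 mm and height 273 mm. The lower flange rests on z = 0 and the three cylinders share a vertical axis.

The spool is on top of the stool.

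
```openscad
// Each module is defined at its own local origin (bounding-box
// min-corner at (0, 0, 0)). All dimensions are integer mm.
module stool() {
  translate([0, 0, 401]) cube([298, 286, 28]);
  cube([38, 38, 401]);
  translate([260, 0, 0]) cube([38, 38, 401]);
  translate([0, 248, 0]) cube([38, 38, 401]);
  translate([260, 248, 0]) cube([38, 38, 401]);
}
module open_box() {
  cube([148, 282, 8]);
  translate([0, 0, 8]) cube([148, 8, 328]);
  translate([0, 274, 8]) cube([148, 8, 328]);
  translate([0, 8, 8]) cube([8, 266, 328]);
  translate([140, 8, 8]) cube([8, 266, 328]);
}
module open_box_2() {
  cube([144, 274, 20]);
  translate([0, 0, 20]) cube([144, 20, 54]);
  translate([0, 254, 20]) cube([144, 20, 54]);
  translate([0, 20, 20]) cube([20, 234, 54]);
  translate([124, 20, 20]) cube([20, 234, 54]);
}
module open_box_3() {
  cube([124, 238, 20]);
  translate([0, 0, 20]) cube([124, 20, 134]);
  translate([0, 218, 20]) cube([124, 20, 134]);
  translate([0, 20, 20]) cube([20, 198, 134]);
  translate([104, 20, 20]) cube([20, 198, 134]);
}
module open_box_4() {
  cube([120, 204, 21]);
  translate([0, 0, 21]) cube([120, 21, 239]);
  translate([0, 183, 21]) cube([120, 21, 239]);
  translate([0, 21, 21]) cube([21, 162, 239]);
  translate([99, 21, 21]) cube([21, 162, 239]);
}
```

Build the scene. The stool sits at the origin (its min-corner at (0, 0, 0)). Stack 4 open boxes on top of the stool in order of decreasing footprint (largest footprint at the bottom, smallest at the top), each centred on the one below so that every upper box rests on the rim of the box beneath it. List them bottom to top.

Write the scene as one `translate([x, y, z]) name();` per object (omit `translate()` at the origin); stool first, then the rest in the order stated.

stool();
translate([75, 2, 429]) open_box();
translate([77, 6, 765]) open_box_2();
translate([87, 24, 839]) open_box_3();
translate([89, 41, 993]) open_box_4();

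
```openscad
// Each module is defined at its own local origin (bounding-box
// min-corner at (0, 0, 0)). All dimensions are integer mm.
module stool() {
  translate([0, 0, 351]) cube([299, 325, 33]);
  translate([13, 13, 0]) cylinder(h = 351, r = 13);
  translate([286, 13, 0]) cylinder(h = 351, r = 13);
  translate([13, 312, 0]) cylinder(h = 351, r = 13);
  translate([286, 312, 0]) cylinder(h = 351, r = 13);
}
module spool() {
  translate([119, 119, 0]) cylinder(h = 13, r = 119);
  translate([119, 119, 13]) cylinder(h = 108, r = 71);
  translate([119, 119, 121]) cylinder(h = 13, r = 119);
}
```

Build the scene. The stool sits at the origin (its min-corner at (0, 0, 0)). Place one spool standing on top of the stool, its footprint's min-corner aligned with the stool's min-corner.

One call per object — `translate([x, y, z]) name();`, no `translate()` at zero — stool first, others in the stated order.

stool();
translate([0, 0, 384]) spool();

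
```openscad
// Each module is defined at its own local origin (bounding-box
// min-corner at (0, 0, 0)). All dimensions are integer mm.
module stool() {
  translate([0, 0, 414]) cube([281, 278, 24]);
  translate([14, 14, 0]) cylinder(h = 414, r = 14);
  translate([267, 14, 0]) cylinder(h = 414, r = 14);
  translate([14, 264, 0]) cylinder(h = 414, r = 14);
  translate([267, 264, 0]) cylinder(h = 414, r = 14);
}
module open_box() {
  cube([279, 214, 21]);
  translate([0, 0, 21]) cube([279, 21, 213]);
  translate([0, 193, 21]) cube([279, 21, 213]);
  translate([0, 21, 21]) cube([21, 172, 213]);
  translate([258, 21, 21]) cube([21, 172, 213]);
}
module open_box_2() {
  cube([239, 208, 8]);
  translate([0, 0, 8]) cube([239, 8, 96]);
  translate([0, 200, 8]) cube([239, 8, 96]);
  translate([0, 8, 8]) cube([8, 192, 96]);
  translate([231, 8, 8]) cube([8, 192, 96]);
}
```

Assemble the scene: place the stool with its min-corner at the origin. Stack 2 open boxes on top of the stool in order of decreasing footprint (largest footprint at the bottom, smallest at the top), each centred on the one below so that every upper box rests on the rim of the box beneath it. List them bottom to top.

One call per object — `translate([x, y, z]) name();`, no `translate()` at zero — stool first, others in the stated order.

stool();
translate([1, 32, 438]) open_box();
translate([21, 35, 672]) open_box_2();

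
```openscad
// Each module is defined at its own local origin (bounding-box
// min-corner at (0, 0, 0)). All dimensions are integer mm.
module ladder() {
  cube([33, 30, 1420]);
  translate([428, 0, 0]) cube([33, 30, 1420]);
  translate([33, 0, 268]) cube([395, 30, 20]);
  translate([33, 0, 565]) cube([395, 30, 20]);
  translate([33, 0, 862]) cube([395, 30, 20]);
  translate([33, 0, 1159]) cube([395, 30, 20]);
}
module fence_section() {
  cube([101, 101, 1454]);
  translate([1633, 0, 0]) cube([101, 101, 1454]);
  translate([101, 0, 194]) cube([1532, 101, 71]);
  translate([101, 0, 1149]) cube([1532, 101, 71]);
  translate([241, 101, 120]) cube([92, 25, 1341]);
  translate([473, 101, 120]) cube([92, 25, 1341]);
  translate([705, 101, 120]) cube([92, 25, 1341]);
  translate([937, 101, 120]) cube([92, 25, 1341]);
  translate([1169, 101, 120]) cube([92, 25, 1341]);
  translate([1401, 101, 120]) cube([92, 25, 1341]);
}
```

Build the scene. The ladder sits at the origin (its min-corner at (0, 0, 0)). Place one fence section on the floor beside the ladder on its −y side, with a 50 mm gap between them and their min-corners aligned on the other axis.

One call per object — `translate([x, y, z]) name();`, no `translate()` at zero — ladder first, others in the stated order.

ladder();
translate([0, -176, 0]) fence_section();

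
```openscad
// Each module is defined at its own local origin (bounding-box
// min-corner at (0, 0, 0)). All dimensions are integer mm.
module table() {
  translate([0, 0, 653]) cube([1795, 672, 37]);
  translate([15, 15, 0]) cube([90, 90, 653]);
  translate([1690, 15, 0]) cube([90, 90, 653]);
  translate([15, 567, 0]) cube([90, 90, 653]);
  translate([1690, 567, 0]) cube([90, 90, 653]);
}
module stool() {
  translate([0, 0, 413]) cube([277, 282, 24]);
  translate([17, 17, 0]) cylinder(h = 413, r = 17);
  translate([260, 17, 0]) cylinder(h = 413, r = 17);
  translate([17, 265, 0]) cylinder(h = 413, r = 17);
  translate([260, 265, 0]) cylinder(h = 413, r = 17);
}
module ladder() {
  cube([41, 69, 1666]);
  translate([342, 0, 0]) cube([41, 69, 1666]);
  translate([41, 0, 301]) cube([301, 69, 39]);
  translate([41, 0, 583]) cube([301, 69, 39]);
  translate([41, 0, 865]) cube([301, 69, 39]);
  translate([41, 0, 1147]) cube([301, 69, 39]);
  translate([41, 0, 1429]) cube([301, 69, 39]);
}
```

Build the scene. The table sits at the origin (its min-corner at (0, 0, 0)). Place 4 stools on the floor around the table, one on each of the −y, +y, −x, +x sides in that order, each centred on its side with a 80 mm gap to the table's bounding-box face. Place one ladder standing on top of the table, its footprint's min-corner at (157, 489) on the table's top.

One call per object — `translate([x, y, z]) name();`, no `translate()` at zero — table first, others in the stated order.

table();
translate([759, -362, 0]) stool();
translate([759, 752, 0]) stool();
translate([-357, 195, 0]) stool();
translate([1875, 195, 0]) stool();
translate([157, 489, 690]) ladder();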